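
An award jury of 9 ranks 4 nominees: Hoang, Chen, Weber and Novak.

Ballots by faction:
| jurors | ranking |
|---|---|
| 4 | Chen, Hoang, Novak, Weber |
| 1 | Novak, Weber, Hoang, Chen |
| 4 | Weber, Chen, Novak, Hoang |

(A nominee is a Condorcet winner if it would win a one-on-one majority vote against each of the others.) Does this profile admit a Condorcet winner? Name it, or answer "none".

none

Check each pair by majority over 9 ballots:
Hoang vs Chen: 1 to 8, Chen.
Hoang vs Weber: 4 to 5, Weber.
Hoang vs Novak: Hoang preferred on 4 ballots; Novak wins 5–4.
Chen vs Weber: Chen is ranked higher on 4 ballots, Weber on 5. Weber wins 5–4.
Chen vs Novak: 4+4 = 8 for Chen, 1 for Novak — Chen by 8–1.
Weber vs Novak: Weber preferred on 4 ballots; Novak wins 5–4.
No nominee is unbeaten: Hoang loses to Chen; Chen loses to Weber; Weber loses to Novak; Novak loses to Chen. In particular Chen > Novak > Weber > Chen is a majority cycle — no Condorcet winner exists.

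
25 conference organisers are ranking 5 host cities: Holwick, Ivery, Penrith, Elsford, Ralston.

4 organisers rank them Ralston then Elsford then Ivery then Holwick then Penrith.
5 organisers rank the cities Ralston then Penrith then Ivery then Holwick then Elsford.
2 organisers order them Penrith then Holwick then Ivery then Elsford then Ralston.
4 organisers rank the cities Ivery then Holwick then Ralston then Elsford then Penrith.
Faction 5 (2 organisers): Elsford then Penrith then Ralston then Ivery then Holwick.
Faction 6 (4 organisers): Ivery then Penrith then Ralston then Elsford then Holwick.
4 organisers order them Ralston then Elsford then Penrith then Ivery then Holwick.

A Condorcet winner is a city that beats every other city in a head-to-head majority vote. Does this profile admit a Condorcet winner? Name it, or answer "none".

Ralston

Head-to-head results (25 organisers):
Holwick vs Ivery: 2 for Holwick, 23 for Ivery — Ivery by 23–2.
Holwick vs Penrith: Holwick is ranked higher on 4+4 = 8 ballots, Penrith on 17. Penrith wins 17–8.
Holwick vs Elsford: Holwick preferred on 5+2+4 = 11 ballots; Elsford wins 14–11.
Holwick vs Ralston: Holwick is ranked higher on 2+4 = 6 ballots, Ralston on 19. Ralston wins 19–6.
Ivery vs Penrith: Ivery is ranked higher on 4+4+4 = 12 ballots, Penrith on 13. Penrith wins 13–12.
Ivery vs Elsford: Ivery is ranked higher on 5+2+4+4 = 15 ballots, Elsford on 10. Ivery wins 15–10.
Ivery vs Ralston: Ivery is ranked higher on 2+4+4 = 10 ballots, Ralston on 15. Ralston wins 15–10.
Penrith vs Elsford: Penrith preferred on 5+2+4 = 11 ballots; Elsford wins 14–11.
Penrith vs Ralston: Penrith preferred on 2+2+4 = 8 ballots; Ralston wins 17–8.
Elsford vs Ralston: Elsford is ranked higher on 2+2 = 4 ballots, Ralston on 21. Ralston wins 21–4.
Ralston wins every pairwise contest, so Ralston is the Condorcet winner.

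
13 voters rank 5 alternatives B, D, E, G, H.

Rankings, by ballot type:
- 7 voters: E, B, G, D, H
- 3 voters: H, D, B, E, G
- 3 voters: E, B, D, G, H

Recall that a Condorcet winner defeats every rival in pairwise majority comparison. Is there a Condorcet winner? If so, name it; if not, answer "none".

E

Pairwise majorities:
B vs D: B, 10–3.
B vs E: E wins 10–3.
B vs G: B, 13–0.
B vs H: B, 10–3.
D vs E: E wins 10–3.
D vs G: G, 7–6.
D vs H: D, 10–3.
E vs G: E, 13–0.
E vs H: E wins 10–3.
G vs H: G wins 10–3.
E beats each of B, D, G, H — E is the Condorcet winner.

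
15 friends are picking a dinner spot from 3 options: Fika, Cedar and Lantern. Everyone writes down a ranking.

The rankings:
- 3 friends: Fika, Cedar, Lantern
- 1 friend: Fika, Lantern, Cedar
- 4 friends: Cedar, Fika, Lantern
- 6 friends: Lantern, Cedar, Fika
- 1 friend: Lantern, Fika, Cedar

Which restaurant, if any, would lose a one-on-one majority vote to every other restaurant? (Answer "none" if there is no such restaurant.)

Pairwise majorities:
Fika vs Cedar: Cedar wins 10–5.
Fika vs Lantern: Fika, 8–7.
Cedar–Lantern: Lantern 8–7.
Each restaurant has at least one pairwise win (Fika beats Lantern; Cedar beats Fika; Lantern beats Cedar) — no Condorcet loser.

none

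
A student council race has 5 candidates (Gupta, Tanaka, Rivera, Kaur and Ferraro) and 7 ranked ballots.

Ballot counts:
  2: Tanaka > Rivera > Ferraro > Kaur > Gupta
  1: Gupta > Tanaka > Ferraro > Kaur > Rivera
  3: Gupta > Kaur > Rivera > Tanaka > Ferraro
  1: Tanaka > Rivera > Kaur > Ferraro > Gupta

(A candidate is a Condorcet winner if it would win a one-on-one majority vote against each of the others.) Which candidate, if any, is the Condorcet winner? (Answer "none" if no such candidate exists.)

Gupta

Pairwise majorities:
Gupta vs Tanaka: 4 to 3, Gupta.
Gupta vs Rivera: 4 to 3, Gupta.
Gupta vs Kaur: Gupta is ranked higher on 1+3 = 4 ballots, Kaur on 3. Gupta wins 4–3.
Gupta vs Ferraro: Gupta is ranked higher on 1+3 = 4 ballots, Ferraro on 3. Gupta wins 4–3.
Tanaka vs Rivera: 2+1+1 = 4 for Tanaka, 3 for Rivera — Tanaka by 4–3.
Tanaka vs Kaur: 4 to 3, Tanaka.
Tanaka vs Ferraro: 7 to 0, Tanaka.
Rivera vs Kaur: 2+1 = 3 for Rivera, 4 for Kaur — Kaur by 4–3.
Rivera vs Ferraro: 6 to 1, Rivera.
Kaur vs Ferraro: 3+1 = 4 for Kaur, 3 for Ferraro — Kaur by 4–3.
Only Gupta has no losses; Gupta is the Condorcet winner.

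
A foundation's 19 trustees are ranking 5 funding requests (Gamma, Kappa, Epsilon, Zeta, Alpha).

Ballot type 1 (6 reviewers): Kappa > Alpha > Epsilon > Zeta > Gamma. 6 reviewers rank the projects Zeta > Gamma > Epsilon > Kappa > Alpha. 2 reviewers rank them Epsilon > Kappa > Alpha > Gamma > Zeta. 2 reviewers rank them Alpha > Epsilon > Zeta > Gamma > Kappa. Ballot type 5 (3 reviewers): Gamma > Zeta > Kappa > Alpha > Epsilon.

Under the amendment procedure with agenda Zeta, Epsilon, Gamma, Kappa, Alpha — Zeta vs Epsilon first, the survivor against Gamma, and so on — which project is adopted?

Alpha

Round 1: Zeta vs Epsilon — 9–10, Epsilon advances.
Round 2: Epsilon vs Gamma — 10–9, Epsilon advances.
Round 3: Epsilon vs Kappa — 10–9, Epsilon advances.
Round 4: Epsilon vs Alpha — 8–11, Alpha advances.
Alpha survives the agenda.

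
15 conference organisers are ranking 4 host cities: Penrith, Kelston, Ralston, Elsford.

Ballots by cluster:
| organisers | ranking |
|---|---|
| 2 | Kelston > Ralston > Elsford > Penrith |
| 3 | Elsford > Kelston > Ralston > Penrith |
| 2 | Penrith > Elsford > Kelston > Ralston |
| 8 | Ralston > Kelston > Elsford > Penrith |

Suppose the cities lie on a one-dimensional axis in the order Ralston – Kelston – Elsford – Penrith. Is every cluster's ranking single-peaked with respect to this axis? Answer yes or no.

yes

Axis positions: Ralston=1, Kelston=2, Elsford=3, Penrith=4.
Cluster 1 (peak Kelston at position 2): ranking walks positions 2-1-3-4, expanding outward from the peak — single-peaked.
Cluster 2 (peak Elsford at position 3): ranking walks positions 3-2-1-4, expanding outward from the peak — single-peaked.
Cluster 3 (peak Penrith at position 4): ranking walks positions 4-3-2-1, expanding outward from the peak — single-peaked.
Cluster 4 (peak Ralston at position 1): ranking walks positions 1-2-3-4, expanding outward from the peak — single-peaked.
Every ranking is single-peaked on this axis.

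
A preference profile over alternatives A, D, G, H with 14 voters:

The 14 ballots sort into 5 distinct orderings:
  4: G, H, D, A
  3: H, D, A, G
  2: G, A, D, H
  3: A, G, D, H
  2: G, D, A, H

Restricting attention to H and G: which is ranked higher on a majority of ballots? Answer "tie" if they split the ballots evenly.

Ballots ranking H above G: 3.
Ballots ranking G above H: 14 − 3 = 11.
G wins the head-to-head 11–3.

G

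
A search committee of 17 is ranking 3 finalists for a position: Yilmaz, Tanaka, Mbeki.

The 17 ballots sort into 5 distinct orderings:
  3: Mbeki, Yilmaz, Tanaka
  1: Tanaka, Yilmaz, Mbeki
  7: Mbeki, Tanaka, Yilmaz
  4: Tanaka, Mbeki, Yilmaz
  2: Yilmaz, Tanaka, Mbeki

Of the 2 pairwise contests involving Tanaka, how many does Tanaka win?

Tanaka against each rival (17 committee members):
Tanaka vs Yilmaz: 12 to 5, Tanaka.
Tanaka vs Mbeki: 7 to 10, Mbeki.
Tanaka beats Yilmaz; loses to Mbeki — 1 pairwise win.

1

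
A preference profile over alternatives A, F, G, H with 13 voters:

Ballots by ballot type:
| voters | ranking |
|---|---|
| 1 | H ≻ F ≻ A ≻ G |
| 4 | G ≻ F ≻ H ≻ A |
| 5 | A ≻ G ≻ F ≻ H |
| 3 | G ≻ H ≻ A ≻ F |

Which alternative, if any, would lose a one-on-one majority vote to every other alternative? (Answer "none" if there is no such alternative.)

none

Head-to-head results (13 voters):
A–F: A 8–5.
A vs G: A preferred on 1+5 = 6 ballots; G wins 7–6.
A vs H: 5 for A, 8 for H — H by 8–5.
F vs G: G wins 12–1.
F vs H: F wins 9–4.
G vs H: G, 12–1.
Each alternative has at least one pairwise win (A beats F; F beats H; G beats A; H beats A) — no Condorcet loser.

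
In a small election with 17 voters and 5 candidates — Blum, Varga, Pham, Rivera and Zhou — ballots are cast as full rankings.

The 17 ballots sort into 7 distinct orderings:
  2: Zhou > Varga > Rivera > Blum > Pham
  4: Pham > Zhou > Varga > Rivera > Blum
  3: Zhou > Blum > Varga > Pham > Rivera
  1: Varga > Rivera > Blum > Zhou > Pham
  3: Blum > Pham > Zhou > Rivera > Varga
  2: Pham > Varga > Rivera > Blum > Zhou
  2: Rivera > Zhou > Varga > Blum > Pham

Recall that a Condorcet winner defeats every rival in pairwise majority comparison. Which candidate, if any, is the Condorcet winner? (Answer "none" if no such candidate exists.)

Head-to-head results (17 voters):
Blum vs Varga: 3+3 = 6 for Blum, 11 for Varga — Varga by 11–6.
Blum vs Pham: 2+3+1+3+2 = 11 for Blum, 6 for Pham — Blum by 11–6.
Blum vs Rivera: Rivera wins 11–6.
Blum vs Zhou: Blum is ranked higher on 1+3+2 = 6 ballots, Zhou on 11. Zhou wins 11–6.
Varga–Pham: Pham 9–8.
Varga vs Rivera: Varga, 12–5.
Varga vs Zhou: 1+2 = 3 for Varga, 14 for Zhou — Zhou by 14–3.
Pham vs Rivera: Pham wins 12–5.
Pham–Zhou: Pham 9–8.
Rivera vs Zhou: Zhou wins 12–5.
Every candidate loses at least once (Blum loses to Varga; Varga loses to Pham; Pham loses to Blum; Rivera loses to Varga; Zhou loses to Pham). The majority relation contains the cycle Blum beats Pham beats Varga beats Blum, so there is no Condorcet winner.

none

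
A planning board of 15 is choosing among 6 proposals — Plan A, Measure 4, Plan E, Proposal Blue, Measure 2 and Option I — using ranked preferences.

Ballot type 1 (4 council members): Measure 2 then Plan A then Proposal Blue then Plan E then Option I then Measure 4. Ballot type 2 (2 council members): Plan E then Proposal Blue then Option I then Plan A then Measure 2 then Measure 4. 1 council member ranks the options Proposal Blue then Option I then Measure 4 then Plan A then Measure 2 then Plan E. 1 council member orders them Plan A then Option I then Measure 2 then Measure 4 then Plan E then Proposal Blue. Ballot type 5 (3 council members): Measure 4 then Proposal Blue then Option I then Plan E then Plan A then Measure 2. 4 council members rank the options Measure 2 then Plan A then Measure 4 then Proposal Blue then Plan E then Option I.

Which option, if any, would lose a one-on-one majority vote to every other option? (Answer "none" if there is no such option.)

Pairwise majorities:
Plan A vs Measure 4: 4+2+1+4 = 11 for Plan A, 4 for Measure 4 — Plan A by 11–4.
Plan A vs Plan E: Plan A preferred on 4+1+1+4 = 10 ballots; Plan A wins 10–5.
Plan A vs Proposal Blue: Plan A, 9–6.
Plan A vs Measure 2: 2+1+1+3 = 7 for Plan A, 8 for Measure 2 — Measure 2 by 8–7.
Plan A–Option I: Plan A 9–6.
Measure 4–Plan E: Measure 4 9–6.
Measure 4 vs Proposal Blue: Measure 4 wins 8–7.
Measure 4 vs Measure 2: Measure 2 wins 11–4.
Measure 4 vs Option I: Option I, 8–7.
Plan E vs Proposal Blue: Proposal Blue wins 12–3.
Plan E vs Measure 2: 5 to 10, Measure 2.
Plan E vs Option I: Plan E wins 10–5.
Proposal Blue vs Measure 2: Proposal Blue preferred on 2+1+3 = 6 ballots; Measure 2 wins 9–6.
Proposal Blue vs Option I: 4+2+1+3+4 = 14 for Proposal Blue, 1 for Option I — Proposal Blue by 14–1.
Measure 2 vs Option I: Measure 2 wins 8–7.
No option is winless: Plan A beats Measure 4; Measure 4 beats Plan E; Plan E beats Option I; Proposal Blue beats Plan E; Measure 2 beats Plan A; Option I beats Measure 4. There is no Condorcet loser.

none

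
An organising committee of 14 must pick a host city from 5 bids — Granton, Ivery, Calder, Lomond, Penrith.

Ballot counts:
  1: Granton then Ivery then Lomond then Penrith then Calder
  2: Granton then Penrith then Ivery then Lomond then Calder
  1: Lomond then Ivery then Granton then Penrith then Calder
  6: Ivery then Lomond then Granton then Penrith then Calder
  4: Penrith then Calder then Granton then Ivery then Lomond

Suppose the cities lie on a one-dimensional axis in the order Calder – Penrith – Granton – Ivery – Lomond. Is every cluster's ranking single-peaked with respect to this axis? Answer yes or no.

Axis positions: Calder=1, Penrith=2, Granton=3, Ivery=4, Lomond=5.
Cluster 1 (peak Granton at position 3): ranking walks positions 3-4-5-2-1, expanding outward from the peak — single-peaked.
Cluster 2 (peak Granton at position 3): ranking walks positions 3-2-4-5-1, expanding outward from the peak — single-peaked.
Cluster 3 (peak Lomond at position 5): ranking walks positions 5-4-3-2-1, expanding outward from the peak — single-peaked.
Cluster 4 (peak Ivery at position 4): ranking walks positions 4-5-3-2-1, expanding outward from the peak — single-peaked.
Cluster 5 (peak Penrith at position 2): ranking walks positions 2-1-3-4-5, expanding outward from the peak — single-peaked.
Every ranking is single-peaked on this axis.

yes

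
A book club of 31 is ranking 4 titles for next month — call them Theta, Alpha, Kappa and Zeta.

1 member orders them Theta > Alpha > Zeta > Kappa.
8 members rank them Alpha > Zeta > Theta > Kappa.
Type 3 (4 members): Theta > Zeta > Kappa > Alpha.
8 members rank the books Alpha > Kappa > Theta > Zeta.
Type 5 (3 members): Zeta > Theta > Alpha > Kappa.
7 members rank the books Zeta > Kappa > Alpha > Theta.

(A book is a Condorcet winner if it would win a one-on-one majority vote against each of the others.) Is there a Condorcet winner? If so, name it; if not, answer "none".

Pairwise majorities:
Theta vs Alpha: 1+4+3 = 8 for Theta, 23 for Alpha — Alpha by 23–8.
Theta vs Kappa: Theta is ranked higher on 1+8+4+3 = 16 ballots, Kappa on 15. Theta wins 16–15.
Theta vs Zeta: 1+4+8 = 13 for Theta, 18 for Zeta — Zeta by 18–13.
Alpha vs Kappa: Alpha preferred on 1+8+8+3 = 20 ballots; Alpha wins 20–11.
Alpha vs Zeta: 17 to 14, Alpha.
Kappa vs Zeta: Kappa is ranked higher on 8 ballots, Zeta on 23. Zeta wins 23–8.
Only Alpha has no losses; Alpha is the Condorcet winner.

Alpha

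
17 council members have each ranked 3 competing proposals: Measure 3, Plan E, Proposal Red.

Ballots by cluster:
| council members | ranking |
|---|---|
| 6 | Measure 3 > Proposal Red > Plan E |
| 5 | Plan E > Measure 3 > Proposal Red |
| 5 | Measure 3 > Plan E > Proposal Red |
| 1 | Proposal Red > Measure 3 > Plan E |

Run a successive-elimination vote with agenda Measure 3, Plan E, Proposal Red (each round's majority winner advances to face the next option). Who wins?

Round 1: Measure 3 vs Plan E — 12–5, Measure 3 advances.
Round 2: Measure 3 vs Proposal Red — 16–1, Measure 3 advances.
The agenda winner is Measure 3.

Measure 3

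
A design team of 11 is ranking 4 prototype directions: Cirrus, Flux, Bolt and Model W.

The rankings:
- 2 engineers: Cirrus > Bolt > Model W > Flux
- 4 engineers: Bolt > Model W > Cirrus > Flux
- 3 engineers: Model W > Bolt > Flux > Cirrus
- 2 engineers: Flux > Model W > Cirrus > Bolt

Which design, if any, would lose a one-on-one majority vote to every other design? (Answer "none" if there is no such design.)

Head-to-head results (11 engineers):
Cirrus vs Flux: Cirrus, 6–5.
Cirrus vs Bolt: Bolt, 7–4.
Cirrus vs Model W: Model W, 9–2.
Flux–Bolt: Bolt 9–2.
Flux vs Model W: 2 for Flux, 9 for Model W — Model W by 9–2.
Bolt vs Model W: Bolt wins 6–5.
Only Flux has no wins; Flux is the Condorcet loser.

Flux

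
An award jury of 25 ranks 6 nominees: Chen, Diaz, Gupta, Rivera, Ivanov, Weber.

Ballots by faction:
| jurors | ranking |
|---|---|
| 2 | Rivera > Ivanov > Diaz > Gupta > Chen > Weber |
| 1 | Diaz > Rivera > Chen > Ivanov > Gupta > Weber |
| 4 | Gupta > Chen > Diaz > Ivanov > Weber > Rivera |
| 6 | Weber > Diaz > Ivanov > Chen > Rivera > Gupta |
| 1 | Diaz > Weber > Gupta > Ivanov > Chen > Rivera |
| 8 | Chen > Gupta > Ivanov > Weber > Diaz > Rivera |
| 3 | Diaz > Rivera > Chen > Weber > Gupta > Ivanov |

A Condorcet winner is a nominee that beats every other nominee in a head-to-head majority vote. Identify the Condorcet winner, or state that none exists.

Check each pair by majority over 25 ballots:
Chen vs Diaz: 12 to 13, Diaz.
Chen vs Gupta: 1+6+8+3 = 18 for Chen, 7 for Gupta — Chen by 18–7.
Chen vs Rivera: Chen preferred on 4+6+1+8 = 19 ballots; Chen wins 19–6.
Chen vs Ivanov: Chen is ranked higher on 1+4+8+3 = 16 ballots, Ivanov on 9. Chen wins 16–9.
Chen vs Weber: Chen preferred on 2+1+4+8+3 = 18 ballots; Chen wins 18–7.
Diaz vs Gupta: 2+1+6+1+3 = 13 for Diaz, 12 for Gupta — Diaz by 13–12.
Diaz vs Rivera: Diaz is ranked higher on 1+4+6+1+8+3 = 23 ballots, Rivera on 2. Diaz wins 23–2.
Diaz vs Ivanov: Diaz is ranked higher on 1+4+6+1+3 = 15 ballots, Ivanov on 10. Diaz wins 15–10.
Diaz vs Weber: Diaz preferred on 2+1+4+1+3 = 11 ballots; Weber wins 14–11.
Gupta vs Rivera: 4+1+8 = 13 for Gupta, 12 for Rivera — Gupta by 13–12.
Gupta vs Ivanov: Gupta is ranked higher on 4+1+8+3 = 16 ballots, Ivanov on 9. Gupta wins 16–9.
Gupta vs Weber: 2+1+4+8 = 15 for Gupta, 10 for Weber — Gupta by 15–10.
Rivera vs Ivanov: Rivera preferred on 2+1+3 = 6 ballots; Ivanov wins 19–6.
Rivera vs Weber: 2+1+3 = 6 for Rivera, 19 for Weber — Weber by 19–6.
Ivanov vs Weber: 2+1+4+8 = 15 for Ivanov, 10 for Weber — Ivanov by 15–10.
Each nominee drops at least one matchup (Chen loses to Diaz; Diaz loses to Weber; Gupta loses to Chen; Rivera loses to Chen; Ivanov loses to Chen; Weber loses to Chen); the cycle Chen beats Weber beats Diaz beats Chen rules out a Condorcet winner.

none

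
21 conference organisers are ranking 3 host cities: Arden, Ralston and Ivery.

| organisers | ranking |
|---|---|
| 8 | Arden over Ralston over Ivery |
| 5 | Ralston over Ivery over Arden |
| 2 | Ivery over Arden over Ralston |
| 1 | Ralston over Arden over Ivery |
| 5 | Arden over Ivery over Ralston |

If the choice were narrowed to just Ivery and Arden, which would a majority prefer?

Ballots ranking Ivery above Arden: 5 + 2 = 7.
Ballots ranking Arden above Ivery: 21 − 7 = 14.
Arden wins the head-to-head 14–7.

Arden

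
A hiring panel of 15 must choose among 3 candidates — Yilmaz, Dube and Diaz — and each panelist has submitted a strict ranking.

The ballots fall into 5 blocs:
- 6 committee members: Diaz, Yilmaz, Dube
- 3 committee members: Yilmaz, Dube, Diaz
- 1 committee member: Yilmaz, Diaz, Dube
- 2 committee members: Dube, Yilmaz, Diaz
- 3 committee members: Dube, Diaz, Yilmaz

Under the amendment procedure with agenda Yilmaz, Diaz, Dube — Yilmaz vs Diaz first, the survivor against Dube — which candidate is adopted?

Dube

Round 1: Yilmaz vs Diaz — 6–9, Diaz advances.
Round 2: Diaz vs Dube — 7–8, Dube advances.
The agenda winner is Dube.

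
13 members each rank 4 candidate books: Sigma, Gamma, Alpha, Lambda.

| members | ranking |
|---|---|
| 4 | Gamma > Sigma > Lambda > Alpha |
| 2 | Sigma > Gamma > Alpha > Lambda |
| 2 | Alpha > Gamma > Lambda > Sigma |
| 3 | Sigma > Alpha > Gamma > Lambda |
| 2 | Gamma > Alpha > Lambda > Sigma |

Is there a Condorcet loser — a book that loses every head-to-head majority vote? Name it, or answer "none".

Head-to-head results (13 members):
Sigma vs Gamma: Gamma wins 8–5.
Sigma vs Alpha: 4+2+3 = 9 for Sigma, 4 for Alpha — Sigma by 9–4.
Sigma vs Lambda: Sigma, 9–4.
Gamma vs Alpha: Gamma is ranked higher on 4+2+2 = 8 ballots, Alpha on 5. Gamma wins 8–5.
Gamma vs Lambda: Gamma, 13–0.
Alpha vs Lambda: Alpha preferred on 2+2+3+2 = 9 ballots; Alpha wins 9–4.
Lambda loses to every other book — it is the Condorcet loser.

Lambda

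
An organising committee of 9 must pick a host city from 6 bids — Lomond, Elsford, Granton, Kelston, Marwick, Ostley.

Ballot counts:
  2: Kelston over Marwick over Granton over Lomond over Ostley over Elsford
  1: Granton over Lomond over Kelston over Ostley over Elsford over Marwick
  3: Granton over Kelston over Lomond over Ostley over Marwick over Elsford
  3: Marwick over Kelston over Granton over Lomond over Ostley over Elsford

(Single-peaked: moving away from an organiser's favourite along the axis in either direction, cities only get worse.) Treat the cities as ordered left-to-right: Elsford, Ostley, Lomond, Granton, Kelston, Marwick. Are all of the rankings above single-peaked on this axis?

yes

Axis positions: Elsford=1, Ostley=2, Lomond=3, Granton=4, Kelston=5, Marwick=6.
Ballot type 1 (peak Kelston at position 5): ranking walks positions 5-6-4-3-2-1, expanding outward from the peak — single-peaked.
Ballot type 2 (peak Granton at position 4): ranking walks positions 4-3-5-2-1-6, expanding outward from the peak — single-peaked.
Ballot type 3 (peak Granton at position 4): ranking walks positions 4-5-3-2-6-1, expanding outward from the peak — single-peaked.
Ballot type 4 (peak Marwick at position 6): ranking walks positions 6-5-4-3-2-1, expanding outward from the peak — single-peaked.
Every ranking is single-peaked on this axis.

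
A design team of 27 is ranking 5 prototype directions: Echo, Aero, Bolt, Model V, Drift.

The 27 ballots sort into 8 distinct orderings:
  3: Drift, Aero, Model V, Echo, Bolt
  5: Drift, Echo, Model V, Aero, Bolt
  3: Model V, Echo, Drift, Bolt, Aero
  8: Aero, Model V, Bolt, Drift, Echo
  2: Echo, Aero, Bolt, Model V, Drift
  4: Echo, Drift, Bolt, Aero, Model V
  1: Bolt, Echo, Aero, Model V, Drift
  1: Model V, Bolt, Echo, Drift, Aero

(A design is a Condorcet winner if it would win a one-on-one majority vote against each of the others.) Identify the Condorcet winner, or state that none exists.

Check each pair by majority over 27 ballots:
Echo vs Aero: Echo wins 16–11.
Echo–Bolt: Echo 17–10.
Echo vs Model V: Model V wins 15–12.
Echo–Drift: Drift 16–11.
Aero vs Bolt: Aero, 18–9.
Aero vs Model V: Aero, 18–9.
Aero vs Drift: Drift wins 16–11.
Bolt vs Model V: Model V, 20–7.
Bolt–Drift: Drift 15–12.
Model V–Drift: Model V 15–12.
Each design drops at least one matchup (Echo loses to Model V; Aero loses to Echo; Bolt loses to Echo; Model V loses to Aero; Drift loses to Model V); the cycle Echo > Aero > Model V > Echo rules out a Condorcet winner.

none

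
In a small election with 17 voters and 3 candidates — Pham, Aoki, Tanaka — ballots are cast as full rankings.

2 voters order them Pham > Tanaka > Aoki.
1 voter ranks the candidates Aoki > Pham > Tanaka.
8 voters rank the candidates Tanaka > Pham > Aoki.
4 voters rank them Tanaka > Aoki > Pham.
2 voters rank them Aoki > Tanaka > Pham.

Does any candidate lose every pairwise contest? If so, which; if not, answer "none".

Pairwise majorities:
Pham vs Aoki: Pham preferred on 2+8 = 10 ballots; Pham wins 10–7.
Pham vs Tanaka: Tanaka wins 14–3.
Aoki vs Tanaka: 3 to 14, Tanaka.
Aoki loses to every other candidate — it is the Condorcet loser.

Aoki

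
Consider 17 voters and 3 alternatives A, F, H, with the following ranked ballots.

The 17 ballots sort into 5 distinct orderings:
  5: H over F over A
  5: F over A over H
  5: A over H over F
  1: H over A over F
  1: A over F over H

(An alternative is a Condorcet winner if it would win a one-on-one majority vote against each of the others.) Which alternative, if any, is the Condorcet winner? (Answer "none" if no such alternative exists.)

none

Pairwise majorities:
A vs F: 7 to 10, F.
A vs H: A is ranked higher on 5+5+1 = 11 ballots, H on 6. A wins 11–6.
F vs H: H, 11–6.
Every alternative loses at least once (A loses to F; F loses to H; H loses to A). The majority relation contains the cycle A → H → F → A, so there is no Condorcet winner.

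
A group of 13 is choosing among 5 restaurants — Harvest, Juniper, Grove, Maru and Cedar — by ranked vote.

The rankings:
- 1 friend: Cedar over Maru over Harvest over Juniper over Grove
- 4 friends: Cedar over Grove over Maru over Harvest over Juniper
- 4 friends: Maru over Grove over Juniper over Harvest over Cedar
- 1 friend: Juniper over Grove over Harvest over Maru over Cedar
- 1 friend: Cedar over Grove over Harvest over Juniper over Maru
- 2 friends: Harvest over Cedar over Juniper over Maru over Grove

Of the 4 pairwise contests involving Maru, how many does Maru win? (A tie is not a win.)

3

Maru against each rival (13 friends):
Maru vs Harvest: Maru, 9–4.
Maru vs Juniper: Maru is ranked higher on 1+4+4 = 9 ballots, Juniper on 4. Maru wins 9–4.
Maru vs Grove: Maru, 7–6.
Maru vs Cedar: 5 to 8, Cedar.
Maru beats Harvest, Juniper, Grove; loses to Cedar — 3 pairwise wins.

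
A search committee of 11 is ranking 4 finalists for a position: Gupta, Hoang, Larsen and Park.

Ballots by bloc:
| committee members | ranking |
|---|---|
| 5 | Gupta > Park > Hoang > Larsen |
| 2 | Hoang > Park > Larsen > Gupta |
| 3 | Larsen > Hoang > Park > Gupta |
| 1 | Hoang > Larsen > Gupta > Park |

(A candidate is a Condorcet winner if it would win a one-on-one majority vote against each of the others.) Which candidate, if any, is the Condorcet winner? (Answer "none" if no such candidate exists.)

Hoang

Check each pair by majority over 11 ballots:
Gupta vs Hoang: Hoang wins 6–5.
Gupta vs Larsen: Larsen wins 6–5.
Gupta vs Park: Gupta, 6–5.
Hoang vs Larsen: Hoang, 8–3.
Hoang vs Park: Hoang, 6–5.
Larsen–Park: Park 7–4.
Hoang beats each of Gupta, Larsen, Park — Hoang is the Condorcet winner.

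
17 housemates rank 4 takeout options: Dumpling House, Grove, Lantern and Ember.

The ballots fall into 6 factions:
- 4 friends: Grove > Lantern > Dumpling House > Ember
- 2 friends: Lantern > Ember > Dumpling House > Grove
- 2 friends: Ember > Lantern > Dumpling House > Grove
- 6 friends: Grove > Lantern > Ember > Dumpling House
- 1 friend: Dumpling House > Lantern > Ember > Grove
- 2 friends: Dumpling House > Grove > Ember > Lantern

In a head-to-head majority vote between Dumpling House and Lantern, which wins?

Ballots ranking Dumpling House above Lantern: 1 + 2 = 3.
Ballots ranking Lantern above Dumpling House: 17 − 3 = 14.
Lantern wins the head-to-head 14–3.

Lantern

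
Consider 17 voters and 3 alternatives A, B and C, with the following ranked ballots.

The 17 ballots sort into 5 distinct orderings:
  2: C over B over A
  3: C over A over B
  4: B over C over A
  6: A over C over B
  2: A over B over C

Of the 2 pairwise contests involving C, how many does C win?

C against each rival (17 voters):
C vs A: C wins 9–8.
C vs B: 2+3+6 = 11 for C, 6 for B — C by 11–6.
C beats A, B — 2 pairwise wins.

2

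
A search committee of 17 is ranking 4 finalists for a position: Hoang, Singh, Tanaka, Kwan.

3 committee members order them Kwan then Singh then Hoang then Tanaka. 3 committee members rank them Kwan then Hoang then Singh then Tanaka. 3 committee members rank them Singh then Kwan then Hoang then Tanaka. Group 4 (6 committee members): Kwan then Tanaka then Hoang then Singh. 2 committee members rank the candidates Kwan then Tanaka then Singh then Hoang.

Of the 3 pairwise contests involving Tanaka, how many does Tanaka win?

Tanaka against each rival (17 committee members):
Tanaka vs Hoang: 8 to 9, Hoang.
Tanaka vs Singh: Singh, 9–8.
Tanaka–Kwan: Kwan 17–0.
Tanaka beats no one; loses to Hoang, Singh, Kwan — 0 pairwise wins.

0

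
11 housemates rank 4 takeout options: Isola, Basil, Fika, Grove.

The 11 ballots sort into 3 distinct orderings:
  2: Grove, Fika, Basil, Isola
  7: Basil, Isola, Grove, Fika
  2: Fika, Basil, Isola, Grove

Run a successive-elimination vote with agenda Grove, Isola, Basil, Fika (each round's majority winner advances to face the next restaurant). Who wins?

Round 1: Grove vs Isola — 2–9, Isola advances.
Round 2: Isola vs Basil — 0–11, Basil advances.
Round 3: Basil vs Fika — 7–4, Basil advances.
The agenda winner is Basil.

Basil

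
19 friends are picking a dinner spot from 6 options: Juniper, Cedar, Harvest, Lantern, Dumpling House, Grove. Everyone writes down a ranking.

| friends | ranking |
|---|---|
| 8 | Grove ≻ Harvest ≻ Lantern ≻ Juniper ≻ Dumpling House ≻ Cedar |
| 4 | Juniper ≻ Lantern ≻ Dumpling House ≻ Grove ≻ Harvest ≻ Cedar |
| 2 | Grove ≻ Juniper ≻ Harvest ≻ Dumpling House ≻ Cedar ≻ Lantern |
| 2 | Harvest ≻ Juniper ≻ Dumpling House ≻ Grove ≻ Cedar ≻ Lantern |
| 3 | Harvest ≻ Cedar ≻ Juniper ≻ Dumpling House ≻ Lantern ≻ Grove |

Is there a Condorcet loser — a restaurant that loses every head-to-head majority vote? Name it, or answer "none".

Cedar

Pairwise majorities:
Juniper vs Cedar: Juniper wins 16–3.
Juniper–Harvest: Harvest 13–6.
Juniper vs Lantern: Juniper wins 11–8.
Juniper vs Dumpling House: 8+4+2+2+3 = 19 for Juniper, 0 for Dumpling House — Juniper by 19–0.
Juniper vs Grove: Grove, 10–9.
Cedar vs Harvest: 0 for Cedar, 19 for Harvest — Harvest by 19–0.
Cedar–Lantern: Lantern 12–7.
Cedar vs Dumpling House: Dumpling House wins 16–3.
Cedar vs Grove: Grove wins 16–3.
Harvest vs Lantern: Harvest wins 15–4.
Harvest–Dumpling House: Harvest 15–4.
Harvest vs Grove: Grove, 14–5.
Lantern vs Dumpling House: Lantern wins 12–7.
Lantern vs Grove: Lantern preferred on 4+3 = 7 ballots; Grove wins 12–7.
Dumpling House–Grove: Grove 10–9.
Cedar loses to every other restaurant — it is the Condorcet loser.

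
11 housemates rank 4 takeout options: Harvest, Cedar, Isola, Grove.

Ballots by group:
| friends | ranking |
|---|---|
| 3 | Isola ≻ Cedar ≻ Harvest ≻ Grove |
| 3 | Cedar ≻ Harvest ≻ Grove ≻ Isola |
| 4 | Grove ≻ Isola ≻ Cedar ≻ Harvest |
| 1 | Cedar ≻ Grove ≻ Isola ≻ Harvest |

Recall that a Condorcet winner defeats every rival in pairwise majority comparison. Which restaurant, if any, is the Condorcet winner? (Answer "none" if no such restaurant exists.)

none

Pairwise majorities:
Harvest vs Cedar: 0 for Harvest, 11 for Cedar — Cedar by 11–0.
Harvest vs Isola: Isola, 8–3.
Harvest vs Grove: Harvest, 6–5.
Cedar vs Isola: Isola wins 7–4.
Cedar vs Grove: 7 to 4, Cedar.
Isola vs Grove: Isola is ranked higher on 3 ballots, Grove on 8. Grove wins 8–3.
Every restaurant loses at least once (Harvest loses to Cedar; Cedar loses to Isola; Isola loses to Grove; Grove loses to Harvest). The majority relation contains the cycle Harvest beats Grove beats Isola beats Harvest, so there is no Condorcet winner.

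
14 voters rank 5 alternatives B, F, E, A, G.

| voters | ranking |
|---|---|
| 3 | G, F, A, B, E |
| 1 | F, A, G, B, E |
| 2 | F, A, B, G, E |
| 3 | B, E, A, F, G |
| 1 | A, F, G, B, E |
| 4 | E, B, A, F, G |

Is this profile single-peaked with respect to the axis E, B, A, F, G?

yes

Axis positions: E=1, B=2, A=3, F=4, G=5.
Cluster 1 (peak G at position 5): ranking walks positions 5-4-3-2-1, expanding outward from the peak — single-peaked.
Cluster 2 (peak F at position 4): ranking walks positions 4-3-5-2-1, expanding outward from the peak — single-peaked.
Cluster 3 (peak F at position 4): ranking walks positions 4-3-2-5-1, expanding outward from the peak — single-peaked.
Cluster 4 (peak B at position 2): ranking walks positions 2-1-3-4-5, expanding outward from the peak — single-peaked.
Cluster 5 (peak A at position 3): ranking walks positions 3-4-5-2-1, expanding outward from the peak — single-peaked.
Cluster 6 (peak E at position 1): ranking walks positions 1-2-3-4-5, expanding outward from the peak — single-peaked.
Every ranking is single-peaked on this axis.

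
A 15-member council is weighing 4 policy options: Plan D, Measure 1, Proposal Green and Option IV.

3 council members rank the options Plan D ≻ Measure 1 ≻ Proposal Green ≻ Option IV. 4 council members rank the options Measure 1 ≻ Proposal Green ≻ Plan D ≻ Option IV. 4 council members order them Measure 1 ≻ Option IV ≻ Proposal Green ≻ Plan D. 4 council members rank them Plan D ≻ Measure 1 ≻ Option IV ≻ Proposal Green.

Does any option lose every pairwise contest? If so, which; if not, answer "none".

Pairwise majorities:
Plan D–Measure 1: Measure 1 8–7.
Plan D vs Proposal Green: Plan D is ranked higher on 3+4 = 7 ballots, Proposal Green on 8. Proposal Green wins 8–7.
Plan D vs Option IV: 3+4+4 = 11 for Plan D, 4 for Option IV — Plan D by 11–4.
Measure 1 vs Proposal Green: Measure 1 wins 15–0.
Measure 1 vs Option IV: Measure 1 is ranked higher on 3+4+4+4 = 15 ballots, Option IV on 0. Measure 1 wins 15–0.
Proposal Green vs Option IV: Option IV, 8–7.
Each option has at least one pairwise win (Plan D beats Option IV; Measure 1 beats Plan D; Proposal Green beats Plan D; Option IV beats Proposal Green) — no Condorcet loser.

none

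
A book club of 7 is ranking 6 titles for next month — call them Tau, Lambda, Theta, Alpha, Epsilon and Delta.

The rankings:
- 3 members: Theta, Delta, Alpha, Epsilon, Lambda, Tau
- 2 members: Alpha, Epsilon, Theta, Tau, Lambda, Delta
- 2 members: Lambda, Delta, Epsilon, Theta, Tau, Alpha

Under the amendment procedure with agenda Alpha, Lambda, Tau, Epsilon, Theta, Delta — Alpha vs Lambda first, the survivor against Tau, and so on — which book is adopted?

Theta

Round 1: Alpha vs Lambda — 5–2, Alpha advances.
Round 2: Alpha vs Tau — 5–2, Alpha advances.
Round 3: Alpha vs Epsilon — 5–2, Alpha advances.
Round 4: Alpha vs Theta — 2–5, Theta advances.
Round 5: Theta vs Delta — 5–2, Theta advances.
Theta survives the agenda.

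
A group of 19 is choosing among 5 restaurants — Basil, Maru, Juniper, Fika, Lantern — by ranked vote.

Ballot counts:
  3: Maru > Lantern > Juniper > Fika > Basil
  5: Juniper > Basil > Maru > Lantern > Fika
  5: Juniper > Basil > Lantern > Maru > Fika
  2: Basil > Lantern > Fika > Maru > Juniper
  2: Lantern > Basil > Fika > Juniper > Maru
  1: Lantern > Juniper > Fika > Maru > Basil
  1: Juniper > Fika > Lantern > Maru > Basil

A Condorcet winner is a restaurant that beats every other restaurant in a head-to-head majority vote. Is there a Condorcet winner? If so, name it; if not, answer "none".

Juniper

Check each pair by majority over 19 ballots:
Basil vs Maru: Basil, 14–5.
Basil–Juniper: Juniper 15–4.
Basil–Fika: Basil 14–5.
Basil–Lantern: Basil 12–7.
Maru–Juniper: Juniper 14–5.
Maru vs Fika: Maru, 13–6.
Maru–Lantern: Lantern 11–8.
Juniper–Fika: Juniper 15–4.
Juniper vs Lantern: Juniper, 11–8.
Fika vs Lantern: Lantern, 18–1.
Juniper beats each of Basil, Maru, Fika, Lantern — Juniper is the Condorcet winner.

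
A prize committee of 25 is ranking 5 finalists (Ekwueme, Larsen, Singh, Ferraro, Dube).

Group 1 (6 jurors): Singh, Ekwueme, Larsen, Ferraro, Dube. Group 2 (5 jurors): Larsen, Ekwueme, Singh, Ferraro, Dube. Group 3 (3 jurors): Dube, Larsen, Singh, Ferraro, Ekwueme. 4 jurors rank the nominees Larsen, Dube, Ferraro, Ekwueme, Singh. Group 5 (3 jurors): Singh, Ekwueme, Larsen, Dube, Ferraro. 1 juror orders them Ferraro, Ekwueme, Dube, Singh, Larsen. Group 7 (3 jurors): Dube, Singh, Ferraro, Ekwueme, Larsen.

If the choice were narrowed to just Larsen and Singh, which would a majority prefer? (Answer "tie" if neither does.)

Singh

Ballots ranking Larsen above Singh: 5 + 3 + 4 = 12.
Ballots ranking Singh above Larsen: 25 − 12 = 13.
Singh wins the head-to-head 13–12.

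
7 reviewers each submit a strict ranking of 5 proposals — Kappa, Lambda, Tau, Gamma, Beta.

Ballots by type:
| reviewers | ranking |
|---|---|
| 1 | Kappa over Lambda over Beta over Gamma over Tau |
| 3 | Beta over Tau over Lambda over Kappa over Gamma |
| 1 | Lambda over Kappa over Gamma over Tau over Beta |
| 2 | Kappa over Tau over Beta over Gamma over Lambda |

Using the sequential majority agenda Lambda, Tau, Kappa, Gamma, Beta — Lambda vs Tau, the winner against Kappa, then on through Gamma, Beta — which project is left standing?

Kappa

Round 1: Lambda vs Tau — 2–5, Tau advances.
Round 2: Tau vs Kappa — 3–4, Kappa advances.
Round 3: Kappa vs Gamma — 7–0, Kappa advances.
Round 4: Kappa vs Beta — 4–3, Kappa advances.
The agenda winner is Kappa.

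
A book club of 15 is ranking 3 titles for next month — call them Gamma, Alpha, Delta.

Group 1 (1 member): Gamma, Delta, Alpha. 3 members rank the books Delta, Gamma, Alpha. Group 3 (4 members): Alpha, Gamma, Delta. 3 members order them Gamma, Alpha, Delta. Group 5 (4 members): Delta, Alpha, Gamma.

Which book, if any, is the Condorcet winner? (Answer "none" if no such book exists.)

none

Pairwise majorities:
Gamma vs Alpha: Gamma preferred on 1+3+3 = 7 ballots; Alpha wins 8–7.
Gamma vs Delta: Gamma is ranked higher on 1+4+3 = 8 ballots, Delta on 7. Gamma wins 8–7.
Alpha vs Delta: Alpha preferred on 4+3 = 7 ballots; Delta wins 8–7.
Every book loses at least once (Gamma loses to Alpha; Alpha loses to Delta; Delta loses to Gamma). The majority relation contains the cycle Gamma → Delta → Alpha → Gamma, so there is no Condorcet winner.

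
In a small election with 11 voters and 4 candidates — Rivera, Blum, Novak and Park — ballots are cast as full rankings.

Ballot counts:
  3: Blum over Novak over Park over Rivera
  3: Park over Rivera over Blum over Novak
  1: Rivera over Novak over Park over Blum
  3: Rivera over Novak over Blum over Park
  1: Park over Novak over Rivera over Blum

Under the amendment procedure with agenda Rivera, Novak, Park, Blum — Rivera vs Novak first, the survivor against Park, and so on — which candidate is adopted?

Round 1: Rivera vs Novak — 7–4, Rivera advances.
Round 2: Rivera vs Park — 4–7, Park advances.
Round 3: Park vs Blum — 5–6, Blum advances.
Blum survives the agenda.

Blum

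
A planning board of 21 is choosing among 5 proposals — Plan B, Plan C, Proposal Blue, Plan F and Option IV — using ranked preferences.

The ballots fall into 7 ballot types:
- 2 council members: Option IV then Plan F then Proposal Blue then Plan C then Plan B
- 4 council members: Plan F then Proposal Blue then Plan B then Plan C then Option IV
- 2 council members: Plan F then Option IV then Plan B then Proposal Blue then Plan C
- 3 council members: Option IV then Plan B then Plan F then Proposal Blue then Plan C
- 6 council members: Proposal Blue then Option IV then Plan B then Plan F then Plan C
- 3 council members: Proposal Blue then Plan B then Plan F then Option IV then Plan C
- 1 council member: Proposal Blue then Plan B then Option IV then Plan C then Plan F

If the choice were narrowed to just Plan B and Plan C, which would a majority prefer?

Ballots ranking Plan B above Plan C: 4 + 2 + 3 + 6 + 3 + 1 = 19.
Ballots ranking Plan C above Plan B: 21 − 19 = 2.
Plan B wins the head-to-head 19–2.

Plan B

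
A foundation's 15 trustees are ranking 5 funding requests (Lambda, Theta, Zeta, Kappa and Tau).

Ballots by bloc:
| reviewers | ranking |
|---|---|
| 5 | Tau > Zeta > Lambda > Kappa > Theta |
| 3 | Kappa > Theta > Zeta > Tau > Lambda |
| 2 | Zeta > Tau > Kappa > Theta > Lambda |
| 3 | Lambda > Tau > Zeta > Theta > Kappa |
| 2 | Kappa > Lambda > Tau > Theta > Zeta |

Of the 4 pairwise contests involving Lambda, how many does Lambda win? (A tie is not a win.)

2

Lambda against each rival (15 reviewers):
Lambda vs Theta: Lambda wins 10–5.
Lambda vs Zeta: Lambda preferred on 3+2 = 5 ballots; Zeta wins 10–5.
Lambda vs Kappa: 5+3 = 8 for Lambda, 7 for Kappa — Lambda by 8–7.
Lambda vs Tau: Lambda preferred on 3+2 = 5 ballots; Tau wins 10–5.
Lambda beats Theta, Kappa; loses to Zeta, Tau — 2 pairwise wins.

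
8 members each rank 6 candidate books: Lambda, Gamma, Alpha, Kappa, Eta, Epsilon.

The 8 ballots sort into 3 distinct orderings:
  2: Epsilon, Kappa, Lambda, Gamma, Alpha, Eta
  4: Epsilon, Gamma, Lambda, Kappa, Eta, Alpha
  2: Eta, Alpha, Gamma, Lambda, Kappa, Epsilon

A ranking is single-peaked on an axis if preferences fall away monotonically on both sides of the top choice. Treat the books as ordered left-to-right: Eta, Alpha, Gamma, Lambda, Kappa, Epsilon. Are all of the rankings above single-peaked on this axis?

Axis positions: Eta=1, Alpha=2, Gamma=3, Lambda=4, Kappa=5, Epsilon=6.
Bloc 1 (peak Epsilon at position 6): ranking walks positions 6-5-4-3-2-1, expanding outward from the peak — single-peaked.
Bloc 2: ranking walks positions 6-3-4-5-1-2; Gamma is ranked above Kappa even though Kappa lies between Gamma and the peak Epsilon on the axis — preferences dip and rise again. Not single-peaked.
Bloc 3 (peak Eta at position 1): ranking walks positions 1-2-3-4-5-6, expanding outward from the peak — single-peaked.
Bloc 2 violates single-peakedness, so the profile is not single-peaked on this axis.

no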